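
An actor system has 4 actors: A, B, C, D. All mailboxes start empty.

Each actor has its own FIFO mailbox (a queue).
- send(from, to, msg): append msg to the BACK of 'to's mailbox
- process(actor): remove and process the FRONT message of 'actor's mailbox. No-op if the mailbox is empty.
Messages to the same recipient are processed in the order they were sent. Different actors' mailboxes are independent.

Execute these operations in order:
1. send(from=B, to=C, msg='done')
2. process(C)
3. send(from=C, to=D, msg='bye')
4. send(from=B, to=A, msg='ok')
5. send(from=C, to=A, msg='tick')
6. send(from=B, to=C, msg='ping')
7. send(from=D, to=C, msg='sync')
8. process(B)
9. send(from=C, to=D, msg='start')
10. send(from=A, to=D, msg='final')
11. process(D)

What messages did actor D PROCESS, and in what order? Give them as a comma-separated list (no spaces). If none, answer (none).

Answer: bye

Derivation:
After 1 (send(from=B, to=C, msg='done')): A:[] B:[] C:[done] D:[]
After 2 (process(C)): A:[] B:[] C:[] D:[]
After 3 (send(from=C, to=D, msg='bye')): A:[] B:[] C:[] D:[bye]
After 4 (send(from=B, to=A, msg='ok')): A:[ok] B:[] C:[] D:[bye]
After 5 (send(from=C, to=A, msg='tick')): A:[ok,tick] B:[] C:[] D:[bye]
After 6 (send(from=B, to=C, msg='ping')): A:[ok,tick] B:[] C:[ping] D:[bye]
After 7 (send(from=D, to=C, msg='sync')): A:[ok,tick] B:[] C:[ping,sync] D:[bye]
After 8 (process(B)): A:[ok,tick] B:[] C:[ping,sync] D:[bye]
After 9 (send(from=C, to=D, msg='start')): A:[ok,tick] B:[] C:[ping,sync] D:[bye,start]
After 10 (send(from=A, to=D, msg='final')): A:[ok,tick] B:[] C:[ping,sync] D:[bye,start,final]
After 11 (process(D)): A:[ok,tick] B:[] C:[ping,sync] D:[start,final]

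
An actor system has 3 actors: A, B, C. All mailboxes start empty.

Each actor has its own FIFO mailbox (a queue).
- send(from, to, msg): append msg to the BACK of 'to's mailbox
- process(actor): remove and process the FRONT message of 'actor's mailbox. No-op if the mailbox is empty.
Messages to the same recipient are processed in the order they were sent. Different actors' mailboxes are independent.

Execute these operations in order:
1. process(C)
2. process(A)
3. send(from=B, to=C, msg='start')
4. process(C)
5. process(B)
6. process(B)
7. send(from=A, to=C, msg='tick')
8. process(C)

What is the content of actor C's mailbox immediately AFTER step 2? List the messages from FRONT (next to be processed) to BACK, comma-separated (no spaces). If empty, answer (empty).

After 1 (process(C)): A:[] B:[] C:[]
After 2 (process(A)): A:[] B:[] C:[]

(empty)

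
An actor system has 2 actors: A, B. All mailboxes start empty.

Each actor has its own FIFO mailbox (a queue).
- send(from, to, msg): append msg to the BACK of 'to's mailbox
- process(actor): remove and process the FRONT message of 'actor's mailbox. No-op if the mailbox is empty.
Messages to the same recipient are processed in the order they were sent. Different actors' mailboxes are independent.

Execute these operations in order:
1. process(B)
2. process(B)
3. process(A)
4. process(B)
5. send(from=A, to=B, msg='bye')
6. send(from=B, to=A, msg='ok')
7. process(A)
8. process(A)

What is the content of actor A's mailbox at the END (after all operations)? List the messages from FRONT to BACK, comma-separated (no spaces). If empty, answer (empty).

After 1 (process(B)): A:[] B:[]
After 2 (process(B)): A:[] B:[]
After 3 (process(A)): A:[] B:[]
After 4 (process(B)): A:[] B:[]
After 5 (send(from=A, to=B, msg='bye')): A:[] B:[bye]
After 6 (send(from=B, to=A, msg='ok')): A:[ok] B:[bye]
After 7 (process(A)): A:[] B:[bye]
After 8 (process(A)): A:[] B:[bye]

Answer: (empty)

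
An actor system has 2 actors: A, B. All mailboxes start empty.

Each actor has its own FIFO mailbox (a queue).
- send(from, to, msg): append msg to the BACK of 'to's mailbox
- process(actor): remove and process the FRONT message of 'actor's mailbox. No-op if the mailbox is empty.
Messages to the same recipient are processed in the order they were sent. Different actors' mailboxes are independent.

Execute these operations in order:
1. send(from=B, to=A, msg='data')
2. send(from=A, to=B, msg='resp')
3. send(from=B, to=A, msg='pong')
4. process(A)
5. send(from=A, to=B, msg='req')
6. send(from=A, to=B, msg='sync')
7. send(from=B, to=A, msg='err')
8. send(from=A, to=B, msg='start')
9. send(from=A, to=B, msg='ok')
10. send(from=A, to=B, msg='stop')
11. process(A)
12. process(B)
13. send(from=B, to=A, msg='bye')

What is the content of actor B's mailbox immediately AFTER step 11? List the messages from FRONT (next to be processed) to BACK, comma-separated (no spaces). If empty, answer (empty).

After 1 (send(from=B, to=A, msg='data')): A:[data] B:[]
After 2 (send(from=A, to=B, msg='resp')): A:[data] B:[resp]
After 3 (send(from=B, to=A, msg='pong')): A:[data,pong] B:[resp]
After 4 (process(A)): A:[pong] B:[resp]
After 5 (send(from=A, to=B, msg='req')): A:[pong] B:[resp,req]
After 6 (send(from=A, to=B, msg='sync')): A:[pong] B:[resp,req,sync]
After 7 (send(from=B, to=A, msg='err')): A:[pong,err] B:[resp,req,sync]
After 8 (send(from=A, to=B, msg='start')): A:[pong,err] B:[resp,req,sync,start]
After 9 (send(from=A, to=B, msg='ok')): A:[pong,err] B:[resp,req,sync,start,ok]
After 10 (send(from=A, to=B, msg='stop')): A:[pong,err] B:[resp,req,sync,start,ok,stop]
After 11 (process(A)): A:[err] B:[resp,req,sync,start,ok,stop]

resp,req,sync,start,ok,stop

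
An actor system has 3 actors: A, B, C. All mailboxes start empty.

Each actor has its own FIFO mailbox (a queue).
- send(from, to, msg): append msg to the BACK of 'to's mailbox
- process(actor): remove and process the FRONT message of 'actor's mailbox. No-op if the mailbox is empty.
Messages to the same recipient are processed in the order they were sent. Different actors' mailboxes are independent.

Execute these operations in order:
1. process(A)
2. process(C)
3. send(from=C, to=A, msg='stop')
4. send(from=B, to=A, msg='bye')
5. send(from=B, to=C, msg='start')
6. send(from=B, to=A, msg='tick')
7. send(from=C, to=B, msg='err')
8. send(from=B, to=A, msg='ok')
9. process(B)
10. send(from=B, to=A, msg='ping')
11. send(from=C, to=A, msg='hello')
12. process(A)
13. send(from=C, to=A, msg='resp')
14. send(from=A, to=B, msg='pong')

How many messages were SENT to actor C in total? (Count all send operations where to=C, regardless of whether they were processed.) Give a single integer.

Answer: 1

Derivation:
After 1 (process(A)): A:[] B:[] C:[]
After 2 (process(C)): A:[] B:[] C:[]
After 3 (send(from=C, to=A, msg='stop')): A:[stop] B:[] C:[]
After 4 (send(from=B, to=A, msg='bye')): A:[stop,bye] B:[] C:[]
After 5 (send(from=B, to=C, msg='start')): A:[stop,bye] B:[] C:[start]
After 6 (send(from=B, to=A, msg='tick')): A:[stop,bye,tick] B:[] C:[start]
After 7 (send(from=C, to=B, msg='err')): A:[stop,bye,tick] B:[err] C:[start]
After 8 (send(from=B, to=A, msg='ok')): A:[stop,bye,tick,ok] B:[err] C:[start]
After 9 (process(B)): A:[stop,bye,tick,ok] B:[] C:[start]
After 10 (send(from=B, to=A, msg='ping')): A:[stop,bye,tick,ok,ping] B:[] C:[start]
After 11 (send(from=C, to=A, msg='hello')): A:[stop,bye,tick,ok,ping,hello] B:[] C:[start]
After 12 (process(A)): A:[bye,tick,ok,ping,hello] B:[] C:[start]
After 13 (send(from=C, to=A, msg='resp')): A:[bye,tick,ok,ping,hello,resp] B:[] C:[start]
After 14 (send(from=A, to=B, msg='pong')): A:[bye,tick,ok,ping,hello,resp] B:[pong] C:[start]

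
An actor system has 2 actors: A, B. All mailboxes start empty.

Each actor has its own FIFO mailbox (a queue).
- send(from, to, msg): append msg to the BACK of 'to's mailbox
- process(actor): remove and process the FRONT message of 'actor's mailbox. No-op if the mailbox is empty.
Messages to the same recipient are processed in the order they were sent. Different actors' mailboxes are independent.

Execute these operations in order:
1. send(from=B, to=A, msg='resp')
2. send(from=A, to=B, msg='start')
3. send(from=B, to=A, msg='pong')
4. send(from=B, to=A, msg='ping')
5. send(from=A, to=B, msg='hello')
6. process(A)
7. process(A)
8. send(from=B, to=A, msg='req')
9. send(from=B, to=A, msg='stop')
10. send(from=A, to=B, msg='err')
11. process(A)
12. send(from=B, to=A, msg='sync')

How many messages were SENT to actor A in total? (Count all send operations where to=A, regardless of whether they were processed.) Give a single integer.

After 1 (send(from=B, to=A, msg='resp')): A:[resp] B:[]
After 2 (send(from=A, to=B, msg='start')): A:[resp] B:[start]
After 3 (send(from=B, to=A, msg='pong')): A:[resp,pong] B:[start]
After 4 (send(from=B, to=A, msg='ping')): A:[resp,pong,ping] B:[start]
After 5 (send(from=A, to=B, msg='hello')): A:[resp,pong,ping] B:[start,hello]
After 6 (process(A)): A:[pong,ping] B:[start,hello]
After 7 (process(A)): A:[ping] B:[start,hello]
After 8 (send(from=B, to=A, msg='req')): A:[ping,req] B:[start,hello]
After 9 (send(from=B, to=A, msg='stop')): A:[ping,req,stop] B:[start,hello]
After 10 (send(from=A, to=B, msg='err')): A:[ping,req,stop] B:[start,hello,err]
After 11 (process(A)): A:[req,stop] B:[start,hello,err]
After 12 (send(from=B, to=A, msg='sync')): A:[req,stop,sync] B:[start,hello,err]

Answer: 6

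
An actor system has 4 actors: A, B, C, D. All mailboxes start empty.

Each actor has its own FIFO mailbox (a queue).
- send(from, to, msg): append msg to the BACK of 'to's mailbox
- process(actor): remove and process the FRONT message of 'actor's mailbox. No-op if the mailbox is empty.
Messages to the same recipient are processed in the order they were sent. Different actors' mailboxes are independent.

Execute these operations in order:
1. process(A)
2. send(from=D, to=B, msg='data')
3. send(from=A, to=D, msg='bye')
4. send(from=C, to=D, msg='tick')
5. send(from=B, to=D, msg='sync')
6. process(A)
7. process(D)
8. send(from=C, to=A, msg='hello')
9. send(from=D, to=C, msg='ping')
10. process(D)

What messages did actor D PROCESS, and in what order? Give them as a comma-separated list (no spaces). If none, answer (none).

After 1 (process(A)): A:[] B:[] C:[] D:[]
After 2 (send(from=D, to=B, msg='data')): A:[] B:[data] C:[] D:[]
After 3 (send(from=A, to=D, msg='bye')): A:[] B:[data] C:[] D:[bye]
After 4 (send(from=C, to=D, msg='tick')): A:[] B:[data] C:[] D:[bye,tick]
After 5 (send(from=B, to=D, msg='sync')): A:[] B:[data] C:[] D:[bye,tick,sync]
After 6 (process(A)): A:[] B:[data] C:[] D:[bye,tick,sync]
After 7 (process(D)): A:[] B:[data] C:[] D:[tick,sync]
After 8 (send(from=C, to=A, msg='hello')): A:[hello] B:[data] C:[] D:[tick,sync]
After 9 (send(from=D, to=C, msg='ping')): A:[hello] B:[data] C:[ping] D:[tick,sync]
After 10 (process(D)): A:[hello] B:[data] C:[ping] D:[sync]

Answer: bye,tick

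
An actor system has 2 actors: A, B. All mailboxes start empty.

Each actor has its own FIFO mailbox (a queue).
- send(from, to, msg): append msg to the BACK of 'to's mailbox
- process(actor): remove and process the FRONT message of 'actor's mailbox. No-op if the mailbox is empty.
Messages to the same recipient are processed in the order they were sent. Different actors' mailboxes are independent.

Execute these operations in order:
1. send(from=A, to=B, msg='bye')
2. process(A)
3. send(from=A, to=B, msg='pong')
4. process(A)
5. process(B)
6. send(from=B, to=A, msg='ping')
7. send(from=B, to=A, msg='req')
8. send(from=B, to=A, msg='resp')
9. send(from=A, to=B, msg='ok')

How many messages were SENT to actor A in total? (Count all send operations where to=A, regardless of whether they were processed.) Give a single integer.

Answer: 3

Derivation:
After 1 (send(from=A, to=B, msg='bye')): A:[] B:[bye]
After 2 (process(A)): A:[] B:[bye]
After 3 (send(from=A, to=B, msg='pong')): A:[] B:[bye,pong]
After 4 (process(A)): A:[] B:[bye,pong]
After 5 (process(B)): A:[] B:[pong]
After 6 (send(from=B, to=A, msg='ping')): A:[ping] B:[pong]
After 7 (send(from=B, to=A, msg='req')): A:[ping,req] B:[pong]
After 8 (send(from=B, to=A, msg='resp')): A:[ping,req,resp] B:[pong]
After 9 (send(from=A, to=B, msg='ok')): A:[ping,req,resp] B:[pong,ok]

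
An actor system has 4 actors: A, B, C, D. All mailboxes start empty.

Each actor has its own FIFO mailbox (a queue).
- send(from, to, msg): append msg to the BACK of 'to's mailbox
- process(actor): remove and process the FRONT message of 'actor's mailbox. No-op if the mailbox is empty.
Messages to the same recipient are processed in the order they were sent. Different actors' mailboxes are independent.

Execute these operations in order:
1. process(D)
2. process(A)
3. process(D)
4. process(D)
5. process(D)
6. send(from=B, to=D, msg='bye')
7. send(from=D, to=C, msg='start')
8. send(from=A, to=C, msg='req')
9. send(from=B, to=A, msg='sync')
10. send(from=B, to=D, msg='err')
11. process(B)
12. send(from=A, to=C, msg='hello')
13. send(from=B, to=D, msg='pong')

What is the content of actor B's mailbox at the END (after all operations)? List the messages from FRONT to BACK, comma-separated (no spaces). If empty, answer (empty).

After 1 (process(D)): A:[] B:[] C:[] D:[]
After 2 (process(A)): A:[] B:[] C:[] D:[]
After 3 (process(D)): A:[] B:[] C:[] D:[]
After 4 (process(D)): A:[] B:[] C:[] D:[]
After 5 (process(D)): A:[] B:[] C:[] D:[]
After 6 (send(from=B, to=D, msg='bye')): A:[] B:[] C:[] D:[bye]
After 7 (send(from=D, to=C, msg='start')): A:[] B:[] C:[start] D:[bye]
After 8 (send(from=A, to=C, msg='req')): A:[] B:[] C:[start,req] D:[bye]
After 9 (send(from=B, to=A, msg='sync')): A:[sync] B:[] C:[start,req] D:[bye]
After 10 (send(from=B, to=D, msg='err')): A:[sync] B:[] C:[start,req] D:[bye,err]
After 11 (process(B)): A:[sync] B:[] C:[start,req] D:[bye,err]
After 12 (send(from=A, to=C, msg='hello')): A:[sync] B:[] C:[start,req,hello] D:[bye,err]
After 13 (send(from=B, to=D, msg='pong')): A:[sync] B:[] C:[start,req,hello] D:[bye,err,pong]

Answer: (empty)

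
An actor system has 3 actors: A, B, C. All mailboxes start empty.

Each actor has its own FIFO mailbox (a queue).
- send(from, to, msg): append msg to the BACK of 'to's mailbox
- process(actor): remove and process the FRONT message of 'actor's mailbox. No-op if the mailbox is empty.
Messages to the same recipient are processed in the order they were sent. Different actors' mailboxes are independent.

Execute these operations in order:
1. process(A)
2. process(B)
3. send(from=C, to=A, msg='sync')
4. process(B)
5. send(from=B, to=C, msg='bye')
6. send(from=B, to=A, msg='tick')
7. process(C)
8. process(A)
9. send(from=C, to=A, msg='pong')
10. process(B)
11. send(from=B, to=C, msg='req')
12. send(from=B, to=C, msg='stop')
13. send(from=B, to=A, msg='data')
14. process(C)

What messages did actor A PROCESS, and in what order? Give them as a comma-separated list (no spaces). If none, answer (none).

Answer: sync

Derivation:
After 1 (process(A)): A:[] B:[] C:[]
After 2 (process(B)): A:[] B:[] C:[]
After 3 (send(from=C, to=A, msg='sync')): A:[sync] B:[] C:[]
After 4 (process(B)): A:[sync] B:[] C:[]
After 5 (send(from=B, to=C, msg='bye')): A:[sync] B:[] C:[bye]
After 6 (send(from=B, to=A, msg='tick')): A:[sync,tick] B:[] C:[bye]
After 7 (process(C)): A:[sync,tick] B:[] C:[]
After 8 (process(A)): A:[tick] B:[] C:[]
After 9 (send(from=C, to=A, msg='pong')): A:[tick,pong] B:[] C:[]
After 10 (process(B)): A:[tick,pong] B:[] C:[]
After 11 (send(from=B, to=C, msg='req')): A:[tick,pong] B:[] C:[req]
After 12 (send(from=B, to=C, msg='stop')): A:[tick,pong] B:[] C:[req,stop]
After 13 (send(from=B, to=A, msg='data')): A:[tick,pong,data] B:[] C:[req,stop]
After 14 (process(C)): A:[tick,pong,data] B:[] C:[stop]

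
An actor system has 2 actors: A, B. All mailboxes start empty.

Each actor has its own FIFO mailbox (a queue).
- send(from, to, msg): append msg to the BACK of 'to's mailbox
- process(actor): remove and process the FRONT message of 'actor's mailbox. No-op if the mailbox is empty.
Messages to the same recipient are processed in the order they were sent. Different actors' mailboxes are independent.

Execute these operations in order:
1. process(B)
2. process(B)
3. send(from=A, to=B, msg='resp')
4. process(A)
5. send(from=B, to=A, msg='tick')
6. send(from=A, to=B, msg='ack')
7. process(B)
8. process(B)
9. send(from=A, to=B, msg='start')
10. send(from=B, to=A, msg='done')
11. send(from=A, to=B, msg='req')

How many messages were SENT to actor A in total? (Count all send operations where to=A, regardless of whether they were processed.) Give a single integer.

After 1 (process(B)): A:[] B:[]
After 2 (process(B)): A:[] B:[]
After 3 (send(from=A, to=B, msg='resp')): A:[] B:[resp]
After 4 (process(A)): A:[] B:[resp]
After 5 (send(from=B, to=A, msg='tick')): A:[tick] B:[resp]
After 6 (send(from=A, to=B, msg='ack')): A:[tick] B:[resp,ack]
After 7 (process(B)): A:[tick] B:[ack]
After 8 (process(B)): A:[tick] B:[]
After 9 (send(from=A, to=B, msg='start')): A:[tick] B:[start]
After 10 (send(from=B, to=A, msg='done')): A:[tick,done] B:[start]
After 11 (send(from=A, to=B, msg='req')): A:[tick,done] B:[start,req]

Answer: 2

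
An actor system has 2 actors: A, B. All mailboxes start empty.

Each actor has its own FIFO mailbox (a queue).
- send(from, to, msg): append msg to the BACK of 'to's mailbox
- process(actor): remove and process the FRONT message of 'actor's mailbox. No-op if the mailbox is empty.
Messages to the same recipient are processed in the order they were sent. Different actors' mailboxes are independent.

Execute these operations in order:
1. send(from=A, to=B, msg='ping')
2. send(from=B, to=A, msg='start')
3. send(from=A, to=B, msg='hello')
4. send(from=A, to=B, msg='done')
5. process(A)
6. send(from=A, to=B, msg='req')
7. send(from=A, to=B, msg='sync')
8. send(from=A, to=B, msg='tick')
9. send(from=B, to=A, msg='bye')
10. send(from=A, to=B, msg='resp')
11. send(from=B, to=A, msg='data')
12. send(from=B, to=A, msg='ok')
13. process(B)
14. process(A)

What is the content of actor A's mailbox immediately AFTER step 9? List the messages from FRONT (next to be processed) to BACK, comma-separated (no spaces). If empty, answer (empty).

After 1 (send(from=A, to=B, msg='ping')): A:[] B:[ping]
After 2 (send(from=B, to=A, msg='start')): A:[start] B:[ping]
After 3 (send(from=A, to=B, msg='hello')): A:[start] B:[ping,hello]
After 4 (send(from=A, to=B, msg='done')): A:[start] B:[ping,hello,done]
After 5 (process(A)): A:[] B:[ping,hello,done]
After 6 (send(from=A, to=B, msg='req')): A:[] B:[ping,hello,done,req]
After 7 (send(from=A, to=B, msg='sync')): A:[] B:[ping,hello,done,req,sync]
After 8 (send(from=A, to=B, msg='tick')): A:[] B:[ping,hello,done,req,sync,tick]
After 9 (send(from=B, to=A, msg='bye')): A:[bye] B:[ping,hello,done,req,sync,tick]

bye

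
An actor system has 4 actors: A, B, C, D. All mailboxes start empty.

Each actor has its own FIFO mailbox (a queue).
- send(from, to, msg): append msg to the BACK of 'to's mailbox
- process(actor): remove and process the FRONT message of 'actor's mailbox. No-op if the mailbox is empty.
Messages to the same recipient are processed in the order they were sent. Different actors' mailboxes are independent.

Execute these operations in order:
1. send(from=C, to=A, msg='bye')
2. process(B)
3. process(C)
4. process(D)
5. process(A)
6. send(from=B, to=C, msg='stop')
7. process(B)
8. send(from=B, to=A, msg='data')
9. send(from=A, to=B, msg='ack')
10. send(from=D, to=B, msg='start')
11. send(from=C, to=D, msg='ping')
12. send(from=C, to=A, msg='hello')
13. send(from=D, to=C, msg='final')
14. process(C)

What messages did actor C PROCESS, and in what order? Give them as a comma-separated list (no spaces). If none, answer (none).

Answer: stop

Derivation:
After 1 (send(from=C, to=A, msg='bye')): A:[bye] B:[] C:[] D:[]
After 2 (process(B)): A:[bye] B:[] C:[] D:[]
After 3 (process(C)): A:[bye] B:[] C:[] D:[]
After 4 (process(D)): A:[bye] B:[] C:[] D:[]
After 5 (process(A)): A:[] B:[] C:[] D:[]
After 6 (send(from=B, to=C, msg='stop')): A:[] B:[] C:[stop] D:[]
After 7 (process(B)): A:[] B:[] C:[stop] D:[]
After 8 (send(from=B, to=A, msg='data')): A:[data] B:[] C:[stop] D:[]
After 9 (send(from=A, to=B, msg='ack')): A:[data] B:[ack] C:[stop] D:[]
After 10 (send(from=D, to=B, msg='start')): A:[data] B:[ack,start] C:[stop] D:[]
After 11 (send(from=C, to=D, msg='ping')): A:[data] B:[ack,start] C:[stop] D:[ping]
After 12 (send(from=C, to=A, msg='hello')): A:[data,hello] B:[ack,start] C:[stop] D:[ping]
After 13 (send(from=D, to=C, msg='final')): A:[data,hello] B:[ack,start] C:[stop,final] D:[ping]
After 14 (process(C)): A:[data,hello] B:[ack,start] C:[final] D:[ping]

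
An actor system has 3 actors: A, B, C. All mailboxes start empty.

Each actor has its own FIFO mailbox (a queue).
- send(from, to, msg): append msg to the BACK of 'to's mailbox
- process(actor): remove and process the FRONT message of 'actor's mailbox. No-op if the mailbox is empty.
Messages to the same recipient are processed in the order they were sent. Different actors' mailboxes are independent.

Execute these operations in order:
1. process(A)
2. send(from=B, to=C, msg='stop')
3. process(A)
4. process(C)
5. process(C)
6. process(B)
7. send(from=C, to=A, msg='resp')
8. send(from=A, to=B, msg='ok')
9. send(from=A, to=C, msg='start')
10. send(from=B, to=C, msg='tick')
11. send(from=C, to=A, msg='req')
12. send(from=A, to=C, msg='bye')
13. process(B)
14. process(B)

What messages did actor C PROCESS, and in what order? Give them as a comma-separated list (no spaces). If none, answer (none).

Answer: stop

Derivation:
After 1 (process(A)): A:[] B:[] C:[]
After 2 (send(from=B, to=C, msg='stop')): A:[] B:[] C:[stop]
After 3 (process(A)): A:[] B:[] C:[stop]
After 4 (process(C)): A:[] B:[] C:[]
After 5 (process(C)): A:[] B:[] C:[]
After 6 (process(B)): A:[] B:[] C:[]
After 7 (send(from=C, to=A, msg='resp')): A:[resp] B:[] C:[]
After 8 (send(from=A, to=B, msg='ok')): A:[resp] B:[ok] C:[]
After 9 (send(from=A, to=C, msg='start')): A:[resp] B:[ok] C:[start]
After 10 (send(from=B, to=C, msg='tick')): A:[resp] B:[ok] C:[start,tick]
After 11 (send(from=C, to=A, msg='req')): A:[resp,req] B:[ok] C:[start,tick]
After 12 (send(from=A, to=C, msg='bye')): A:[resp,req] B:[ok] C:[start,tick,bye]
After 13 (process(B)): A:[resp,req] B:[] C:[start,tick,bye]
After 14 (process(B)): A:[resp,req] B:[] C:[start,tick,bye]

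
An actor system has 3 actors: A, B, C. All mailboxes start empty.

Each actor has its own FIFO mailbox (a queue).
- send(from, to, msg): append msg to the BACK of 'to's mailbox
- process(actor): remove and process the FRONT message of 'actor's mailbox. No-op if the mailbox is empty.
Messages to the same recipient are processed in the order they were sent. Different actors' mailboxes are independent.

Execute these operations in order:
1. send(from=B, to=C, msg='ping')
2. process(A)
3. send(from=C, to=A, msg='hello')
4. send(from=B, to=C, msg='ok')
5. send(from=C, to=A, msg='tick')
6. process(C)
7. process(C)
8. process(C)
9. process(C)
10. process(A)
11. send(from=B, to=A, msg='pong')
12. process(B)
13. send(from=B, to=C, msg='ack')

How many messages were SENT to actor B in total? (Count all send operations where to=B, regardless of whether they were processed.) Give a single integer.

Answer: 0

Derivation:
After 1 (send(from=B, to=C, msg='ping')): A:[] B:[] C:[ping]
After 2 (process(A)): A:[] B:[] C:[ping]
After 3 (send(from=C, to=A, msg='hello')): A:[hello] B:[] C:[ping]
After 4 (send(from=B, to=C, msg='ok')): A:[hello] B:[] C:[ping,ok]
After 5 (send(from=C, to=A, msg='tick')): A:[hello,tick] B:[] C:[ping,ok]
After 6 (process(C)): A:[hello,tick] B:[] C:[ok]
After 7 (process(C)): A:[hello,tick] B:[] C:[]
After 8 (process(C)): A:[hello,tick] B:[] C:[]
After 9 (process(C)): A:[hello,tick] B:[] C:[]
After 10 (process(A)): A:[tick] B:[] C:[]
After 11 (send(from=B, to=A, msg='pong')): A:[tick,pong] B:[] C:[]
After 12 (process(B)): A:[tick,pong] B:[] C:[]
After 13 (send(from=B, to=C, msg='ack')): A:[tick,pong] B:[] C:[ack]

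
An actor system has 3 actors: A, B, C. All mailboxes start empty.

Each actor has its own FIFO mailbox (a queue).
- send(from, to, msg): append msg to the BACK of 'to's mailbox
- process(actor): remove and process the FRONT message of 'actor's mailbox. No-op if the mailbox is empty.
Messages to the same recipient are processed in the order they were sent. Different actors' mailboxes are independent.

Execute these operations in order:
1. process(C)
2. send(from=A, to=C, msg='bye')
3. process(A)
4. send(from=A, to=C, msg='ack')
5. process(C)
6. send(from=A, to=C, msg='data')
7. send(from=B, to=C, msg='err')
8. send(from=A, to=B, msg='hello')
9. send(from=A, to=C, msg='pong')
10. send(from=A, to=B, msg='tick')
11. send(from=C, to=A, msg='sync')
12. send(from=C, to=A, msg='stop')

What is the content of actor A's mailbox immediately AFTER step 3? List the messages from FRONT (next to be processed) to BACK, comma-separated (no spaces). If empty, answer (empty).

After 1 (process(C)): A:[] B:[] C:[]
After 2 (send(from=A, to=C, msg='bye')): A:[] B:[] C:[bye]
After 3 (process(A)): A:[] B:[] C:[bye]

(empty)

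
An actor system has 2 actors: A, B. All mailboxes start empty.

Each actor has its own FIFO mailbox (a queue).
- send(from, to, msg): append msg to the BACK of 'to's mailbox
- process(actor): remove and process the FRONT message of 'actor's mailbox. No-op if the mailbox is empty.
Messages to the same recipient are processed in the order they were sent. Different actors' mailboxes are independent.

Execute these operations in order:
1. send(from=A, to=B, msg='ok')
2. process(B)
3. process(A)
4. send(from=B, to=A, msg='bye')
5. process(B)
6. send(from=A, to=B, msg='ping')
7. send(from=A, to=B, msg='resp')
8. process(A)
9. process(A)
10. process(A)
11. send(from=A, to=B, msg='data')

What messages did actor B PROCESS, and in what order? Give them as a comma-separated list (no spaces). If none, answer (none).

After 1 (send(from=A, to=B, msg='ok')): A:[] B:[ok]
After 2 (process(B)): A:[] B:[]
After 3 (process(A)): A:[] B:[]
After 4 (send(from=B, to=A, msg='bye')): A:[bye] B:[]
After 5 (process(B)): A:[bye] B:[]
After 6 (send(from=A, to=B, msg='ping')): A:[bye] B:[ping]
After 7 (send(from=A, to=B, msg='resp')): A:[bye] B:[ping,resp]
After 8 (process(A)): A:[] B:[ping,resp]
After 9 (process(A)): A:[] B:[ping,resp]
After 10 (process(A)): A:[] B:[ping,resp]
After 11 (send(from=A, to=B, msg='data')): A:[] B:[ping,resp,data]

Answer: ok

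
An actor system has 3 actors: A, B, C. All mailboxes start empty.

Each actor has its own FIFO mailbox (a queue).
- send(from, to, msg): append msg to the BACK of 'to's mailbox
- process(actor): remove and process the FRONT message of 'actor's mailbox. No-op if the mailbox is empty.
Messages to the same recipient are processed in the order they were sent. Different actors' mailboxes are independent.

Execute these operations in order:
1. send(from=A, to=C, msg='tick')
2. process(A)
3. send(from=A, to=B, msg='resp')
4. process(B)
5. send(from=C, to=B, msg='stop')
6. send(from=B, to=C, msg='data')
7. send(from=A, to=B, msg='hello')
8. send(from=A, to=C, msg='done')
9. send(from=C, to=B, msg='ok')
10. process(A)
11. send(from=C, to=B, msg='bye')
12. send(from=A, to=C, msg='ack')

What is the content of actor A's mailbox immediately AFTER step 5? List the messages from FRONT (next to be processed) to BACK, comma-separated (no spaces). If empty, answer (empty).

After 1 (send(from=A, to=C, msg='tick')): A:[] B:[] C:[tick]
After 2 (process(A)): A:[] B:[] C:[tick]
After 3 (send(from=A, to=B, msg='resp')): A:[] B:[resp] C:[tick]
After 4 (process(B)): A:[] B:[] C:[tick]
After 5 (send(from=C, to=B, msg='stop')): A:[] B:[stop] C:[tick]

(empty)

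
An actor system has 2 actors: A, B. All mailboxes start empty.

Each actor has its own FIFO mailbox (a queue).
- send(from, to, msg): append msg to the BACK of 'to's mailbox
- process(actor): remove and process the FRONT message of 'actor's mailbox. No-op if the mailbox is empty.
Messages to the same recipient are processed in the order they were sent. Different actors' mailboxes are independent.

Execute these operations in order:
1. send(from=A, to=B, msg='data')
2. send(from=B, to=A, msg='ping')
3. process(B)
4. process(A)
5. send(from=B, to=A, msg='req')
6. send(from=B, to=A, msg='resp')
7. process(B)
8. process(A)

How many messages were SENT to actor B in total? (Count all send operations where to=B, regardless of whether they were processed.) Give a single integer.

Answer: 1

Derivation:
After 1 (send(from=A, to=B, msg='data')): A:[] B:[data]
After 2 (send(from=B, to=A, msg='ping')): A:[ping] B:[data]
After 3 (process(B)): A:[ping] B:[]
After 4 (process(A)): A:[] B:[]
After 5 (send(from=B, to=A, msg='req')): A:[req] B:[]
After 6 (send(from=B, to=A, msg='resp')): A:[req,resp] B:[]
After 7 (process(B)): A:[req,resp] B:[]
After 8 (process(A)): A:[resp] B:[]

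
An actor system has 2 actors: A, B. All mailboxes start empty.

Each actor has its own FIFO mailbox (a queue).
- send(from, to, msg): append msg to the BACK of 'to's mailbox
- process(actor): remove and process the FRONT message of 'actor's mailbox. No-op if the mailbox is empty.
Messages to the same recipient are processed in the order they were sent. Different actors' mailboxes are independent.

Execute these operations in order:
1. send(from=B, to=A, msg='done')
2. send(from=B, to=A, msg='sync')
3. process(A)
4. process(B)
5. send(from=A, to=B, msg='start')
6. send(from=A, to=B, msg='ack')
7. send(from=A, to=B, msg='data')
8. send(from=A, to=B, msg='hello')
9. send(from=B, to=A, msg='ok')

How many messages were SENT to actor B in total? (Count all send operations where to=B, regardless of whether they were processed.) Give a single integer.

After 1 (send(from=B, to=A, msg='done')): A:[done] B:[]
After 2 (send(from=B, to=A, msg='sync')): A:[done,sync] B:[]
After 3 (process(A)): A:[sync] B:[]
After 4 (process(B)): A:[sync] B:[]
After 5 (send(from=A, to=B, msg='start')): A:[sync] B:[start]
After 6 (send(from=A, to=B, msg='ack')): A:[sync] B:[start,ack]
After 7 (send(from=A, to=B, msg='data')): A:[sync] B:[start,ack,data]
After 8 (send(from=A, to=B, msg='hello')): A:[sync] B:[start,ack,data,hello]
After 9 (send(from=B, to=A, msg='ok')): A:[sync,ok] B:[start,ack,data,hello]

Answer: 4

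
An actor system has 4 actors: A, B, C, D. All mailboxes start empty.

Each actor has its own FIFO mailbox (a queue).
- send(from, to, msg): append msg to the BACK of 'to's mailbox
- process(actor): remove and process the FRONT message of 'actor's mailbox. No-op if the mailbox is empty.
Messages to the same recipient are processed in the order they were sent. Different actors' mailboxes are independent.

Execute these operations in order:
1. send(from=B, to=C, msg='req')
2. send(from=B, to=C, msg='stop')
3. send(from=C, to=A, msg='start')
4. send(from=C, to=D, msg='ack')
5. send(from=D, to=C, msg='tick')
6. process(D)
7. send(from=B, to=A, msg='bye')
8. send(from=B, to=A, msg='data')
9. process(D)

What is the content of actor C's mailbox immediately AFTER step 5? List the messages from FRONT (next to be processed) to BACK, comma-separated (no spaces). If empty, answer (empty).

After 1 (send(from=B, to=C, msg='req')): A:[] B:[] C:[req] D:[]
After 2 (send(from=B, to=C, msg='stop')): A:[] B:[] C:[req,stop] D:[]
After 3 (send(from=C, to=A, msg='start')): A:[start] B:[] C:[req,stop] D:[]
After 4 (send(from=C, to=D, msg='ack')): A:[start] B:[] C:[req,stop] D:[ack]
After 5 (send(from=D, to=C, msg='tick')): A:[start] B:[] C:[req,stop,tick] D:[ack]

req,stop,tick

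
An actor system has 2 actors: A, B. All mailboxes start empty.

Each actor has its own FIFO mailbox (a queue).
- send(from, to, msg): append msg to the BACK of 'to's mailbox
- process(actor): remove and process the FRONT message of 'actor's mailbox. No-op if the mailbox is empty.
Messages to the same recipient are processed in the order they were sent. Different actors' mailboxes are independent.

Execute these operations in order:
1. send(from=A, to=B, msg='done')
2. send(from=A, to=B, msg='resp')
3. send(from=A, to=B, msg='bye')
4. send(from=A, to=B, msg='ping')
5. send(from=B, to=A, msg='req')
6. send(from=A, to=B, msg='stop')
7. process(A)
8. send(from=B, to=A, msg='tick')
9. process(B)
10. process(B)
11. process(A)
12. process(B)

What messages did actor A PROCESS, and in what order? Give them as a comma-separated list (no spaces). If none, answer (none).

After 1 (send(from=A, to=B, msg='done')): A:[] B:[done]
After 2 (send(from=A, to=B, msg='resp')): A:[] B:[done,resp]
After 3 (send(from=A, to=B, msg='bye')): A:[] B:[done,resp,bye]
After 4 (send(from=A, to=B, msg='ping')): A:[] B:[done,resp,bye,ping]
After 5 (send(from=B, to=A, msg='req')): A:[req] B:[done,resp,bye,ping]
After 6 (send(from=A, to=B, msg='stop')): A:[req] B:[done,resp,bye,ping,stop]
After 7 (process(A)): A:[] B:[done,resp,bye,ping,stop]
After 8 (send(from=B, to=A, msg='tick')): A:[tick] B:[done,resp,bye,ping,stop]
After 9 (process(B)): A:[tick] B:[resp,bye,ping,stop]
After 10 (process(B)): A:[tick] B:[bye,ping,stop]
After 11 (process(A)): A:[] B:[bye,ping,stop]
After 12 (process(B)): A:[] B:[ping,stop]

Answer: req,tick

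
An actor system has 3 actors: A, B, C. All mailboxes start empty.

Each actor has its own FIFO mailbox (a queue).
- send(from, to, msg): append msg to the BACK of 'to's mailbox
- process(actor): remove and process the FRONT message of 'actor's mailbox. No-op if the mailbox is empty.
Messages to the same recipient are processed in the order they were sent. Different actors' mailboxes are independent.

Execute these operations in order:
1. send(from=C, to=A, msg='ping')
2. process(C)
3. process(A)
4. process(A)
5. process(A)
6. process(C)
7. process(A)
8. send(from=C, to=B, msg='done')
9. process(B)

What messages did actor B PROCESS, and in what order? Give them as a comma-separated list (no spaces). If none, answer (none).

After 1 (send(from=C, to=A, msg='ping')): A:[ping] B:[] C:[]
After 2 (process(C)): A:[ping] B:[] C:[]
After 3 (process(A)): A:[] B:[] C:[]
After 4 (process(A)): A:[] B:[] C:[]
After 5 (process(A)): A:[] B:[] C:[]
After 6 (process(C)): A:[] B:[] C:[]
After 7 (process(A)): A:[] B:[] C:[]
After 8 (send(from=C, to=B, msg='done')): A:[] B:[done] C:[]
After 9 (process(B)): A:[] B:[] C:[]

Answer: done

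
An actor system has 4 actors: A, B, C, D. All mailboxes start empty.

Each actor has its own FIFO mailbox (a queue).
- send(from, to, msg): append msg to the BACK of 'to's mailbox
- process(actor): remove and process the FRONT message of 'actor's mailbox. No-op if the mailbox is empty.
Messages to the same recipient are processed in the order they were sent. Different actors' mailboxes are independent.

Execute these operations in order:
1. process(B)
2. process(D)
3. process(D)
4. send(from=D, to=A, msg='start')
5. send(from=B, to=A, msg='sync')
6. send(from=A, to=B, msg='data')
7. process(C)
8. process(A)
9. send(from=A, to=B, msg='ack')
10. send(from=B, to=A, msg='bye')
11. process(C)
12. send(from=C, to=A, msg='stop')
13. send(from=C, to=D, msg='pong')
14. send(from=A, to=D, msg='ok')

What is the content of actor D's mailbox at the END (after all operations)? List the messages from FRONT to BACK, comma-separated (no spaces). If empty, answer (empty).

Answer: pong,ok

Derivation:
After 1 (process(B)): A:[] B:[] C:[] D:[]
After 2 (process(D)): A:[] B:[] C:[] D:[]
After 3 (process(D)): A:[] B:[] C:[] D:[]
After 4 (send(from=D, to=A, msg='start')): A:[start] B:[] C:[] D:[]
After 5 (send(from=B, to=A, msg='sync')): A:[start,sync] B:[] C:[] D:[]
After 6 (send(from=A, to=B, msg='data')): A:[start,sync] B:[data] C:[] D:[]
After 7 (process(C)): A:[start,sync] B:[data] C:[] D:[]
After 8 (process(A)): A:[sync] B:[data] C:[] D:[]
After 9 (send(from=A, to=B, msg='ack')): A:[sync] B:[data,ack] C:[] D:[]
After 10 (send(from=B, to=A, msg='bye')): A:[sync,bye] B:[data,ack] C:[] D:[]
After 11 (process(C)): A:[sync,bye] B:[data,ack] C:[] D:[]
After 12 (send(from=C, to=A, msg='stop')): A:[sync,bye,stop] B:[data,ack] C:[] D:[]
After 13 (send(from=C, to=D, msg='pong')): A:[sync,bye,stop] B:[data,ack] C:[] D:[pong]
After 14 (send(from=A, to=D, msg='ok')): A:[sync,bye,stop] B:[data,ack] C:[] D:[pong,ok]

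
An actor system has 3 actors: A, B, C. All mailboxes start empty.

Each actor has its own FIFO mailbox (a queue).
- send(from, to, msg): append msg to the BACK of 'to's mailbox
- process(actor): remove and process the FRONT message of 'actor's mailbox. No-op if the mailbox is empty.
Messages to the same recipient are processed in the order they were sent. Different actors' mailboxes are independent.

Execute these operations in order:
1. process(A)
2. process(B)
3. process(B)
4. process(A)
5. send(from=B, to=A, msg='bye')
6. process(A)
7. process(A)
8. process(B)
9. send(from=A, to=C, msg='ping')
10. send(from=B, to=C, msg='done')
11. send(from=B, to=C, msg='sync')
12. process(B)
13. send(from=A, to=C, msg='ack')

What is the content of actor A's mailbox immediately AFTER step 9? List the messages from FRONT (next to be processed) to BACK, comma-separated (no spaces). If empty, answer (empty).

After 1 (process(A)): A:[] B:[] C:[]
After 2 (process(B)): A:[] B:[] C:[]
After 3 (process(B)): A:[] B:[] C:[]
After 4 (process(A)): A:[] B:[] C:[]
After 5 (send(from=B, to=A, msg='bye')): A:[bye] B:[] C:[]
After 6 (process(A)): A:[] B:[] C:[]
After 7 (process(A)): A:[] B:[] C:[]
After 8 (process(B)): A:[] B:[] C:[]
After 9 (send(from=A, to=C, msg='ping')): A:[] B:[] C:[ping]

(empty)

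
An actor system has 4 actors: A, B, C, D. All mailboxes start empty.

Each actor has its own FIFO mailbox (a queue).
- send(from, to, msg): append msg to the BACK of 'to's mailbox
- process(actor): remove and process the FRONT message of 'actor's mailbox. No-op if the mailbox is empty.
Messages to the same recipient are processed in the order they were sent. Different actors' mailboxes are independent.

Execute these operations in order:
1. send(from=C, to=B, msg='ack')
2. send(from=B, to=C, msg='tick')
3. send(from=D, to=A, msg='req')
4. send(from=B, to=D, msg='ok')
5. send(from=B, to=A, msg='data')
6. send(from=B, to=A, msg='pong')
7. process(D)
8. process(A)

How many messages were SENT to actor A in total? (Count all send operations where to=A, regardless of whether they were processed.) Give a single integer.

After 1 (send(from=C, to=B, msg='ack')): A:[] B:[ack] C:[] D:[]
After 2 (send(from=B, to=C, msg='tick')): A:[] B:[ack] C:[tick] D:[]
After 3 (send(from=D, to=A, msg='req')): A:[req] B:[ack] C:[tick] D:[]
After 4 (send(from=B, to=D, msg='ok')): A:[req] B:[ack] C:[tick] D:[ok]
After 5 (send(from=B, to=A, msg='data')): A:[req,data] B:[ack] C:[tick] D:[ok]
After 6 (send(from=B, to=A, msg='pong')): A:[req,data,pong] B:[ack] C:[tick] D:[ok]
After 7 (process(D)): A:[req,data,pong] B:[ack] C:[tick] D:[]
After 8 (process(A)): A:[data,pong] B:[ack] C:[tick] D:[]

Answer: 3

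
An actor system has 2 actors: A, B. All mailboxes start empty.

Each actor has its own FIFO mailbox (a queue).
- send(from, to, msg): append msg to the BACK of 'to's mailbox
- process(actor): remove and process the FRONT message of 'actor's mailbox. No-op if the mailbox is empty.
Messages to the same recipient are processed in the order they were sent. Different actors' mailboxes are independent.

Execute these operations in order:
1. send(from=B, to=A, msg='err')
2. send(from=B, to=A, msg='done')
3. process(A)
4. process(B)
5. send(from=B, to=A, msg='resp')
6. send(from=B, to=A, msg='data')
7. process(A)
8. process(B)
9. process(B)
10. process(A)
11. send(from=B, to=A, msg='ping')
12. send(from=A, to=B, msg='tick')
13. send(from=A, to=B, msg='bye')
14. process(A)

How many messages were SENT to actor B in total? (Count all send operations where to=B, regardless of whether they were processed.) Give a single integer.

Answer: 2

Derivation:
After 1 (send(from=B, to=A, msg='err')): A:[err] B:[]
After 2 (send(from=B, to=A, msg='done')): A:[err,done] B:[]
After 3 (process(A)): A:[done] B:[]
After 4 (process(B)): A:[done] B:[]
After 5 (send(from=B, to=A, msg='resp')): A:[done,resp] B:[]
After 6 (send(from=B, to=A, msg='data')): A:[done,resp,data] B:[]
After 7 (process(A)): A:[resp,data] B:[]
After 8 (process(B)): A:[resp,data] B:[]
After 9 (process(B)): A:[resp,data] B:[]
After 10 (process(A)): A:[data] B:[]
After 11 (send(from=B, to=A, msg='ping')): A:[data,ping] B:[]
After 12 (send(from=A, to=B, msg='tick')): A:[data,ping] B:[tick]
After 13 (send(from=A, to=B, msg='bye')): A:[data,ping] B:[tick,bye]
After 14 (process(A)): A:[ping] B:[tick,bye]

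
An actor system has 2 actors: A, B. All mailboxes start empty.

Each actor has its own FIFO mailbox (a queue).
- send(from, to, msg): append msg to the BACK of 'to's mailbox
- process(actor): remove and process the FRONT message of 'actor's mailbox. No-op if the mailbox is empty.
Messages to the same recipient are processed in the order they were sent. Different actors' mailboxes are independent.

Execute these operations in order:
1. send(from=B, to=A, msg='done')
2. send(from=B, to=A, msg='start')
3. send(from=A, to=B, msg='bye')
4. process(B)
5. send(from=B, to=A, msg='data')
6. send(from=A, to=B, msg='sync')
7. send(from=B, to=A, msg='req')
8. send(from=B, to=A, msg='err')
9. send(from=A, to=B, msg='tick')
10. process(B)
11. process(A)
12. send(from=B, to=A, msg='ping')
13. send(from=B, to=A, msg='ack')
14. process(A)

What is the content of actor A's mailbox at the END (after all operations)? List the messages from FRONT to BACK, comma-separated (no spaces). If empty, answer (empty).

Answer: data,req,err,ping,ack

Derivation:
After 1 (send(from=B, to=A, msg='done')): A:[done] B:[]
After 2 (send(from=B, to=A, msg='start')): A:[done,start] B:[]
After 3 (send(from=A, to=B, msg='bye')): A:[done,start] B:[bye]
After 4 (process(B)): A:[done,start] B:[]
After 5 (send(from=B, to=A, msg='data')): A:[done,start,data] B:[]
After 6 (send(from=A, to=B, msg='sync')): A:[done,start,data] B:[sync]
After 7 (send(from=B, to=A, msg='req')): A:[done,start,data,req] B:[sync]
After 8 (send(from=B, to=A, msg='err')): A:[done,start,data,req,err] B:[sync]
After 9 (send(from=A, to=B, msg='tick')): A:[done,start,data,req,err] B:[sync,tick]
After 10 (process(B)): A:[done,start,data,req,err] B:[tick]
After 11 (process(A)): A:[start,data,req,err] B:[tick]
After 12 (send(from=B, to=A, msg='ping')): A:[start,data,req,err,ping] B:[tick]
After 13 (send(from=B, to=A, msg='ack')): A:[start,data,req,err,ping,ack] B:[tick]
After 14 (process(A)): A:[data,req,err,ping,ack] B:[tick]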